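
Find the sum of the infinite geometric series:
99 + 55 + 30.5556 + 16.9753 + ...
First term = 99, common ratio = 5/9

For |r| < 1, S = a / (1 - r)
S = 99 / (1 - (5/9))
S = 99 / (4/9)
S = 891/4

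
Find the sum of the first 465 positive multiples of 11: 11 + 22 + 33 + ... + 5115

Factor out 11: = 11(1 + 2 + ... + 465) = 11 × n(n+1)/2
= 11 × 465×466/2
= 11 × 108345
= 1191795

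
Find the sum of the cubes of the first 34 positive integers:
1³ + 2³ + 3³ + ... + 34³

Formula: ∑k³ = [n(n+1)/2]²
= [34×35/2]²
= 595²
= 354025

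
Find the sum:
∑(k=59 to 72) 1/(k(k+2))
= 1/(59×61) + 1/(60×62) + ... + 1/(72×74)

Partial fractions: 1/(k(k+2)) = (1/2)[1/k - 1/(k+2)]
Telescoping leaves the first two and last two terms:
= (1/2)[1/59 + 1/60 - 1/73 - 1/74]
= 61229/19123080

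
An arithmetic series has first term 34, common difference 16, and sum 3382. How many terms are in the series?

Using S = n/2 × [2a + (n-1)d]
3382 = n/2 × [2(34) + (n-1)(16)]
3382 = n/2 × [68 + 16n - 16]
6764 = n × [52 + 16n]
16n² + (52)n - 6764 = 0
Discriminant: Δ = (52)² - 4(16)(-6764) = 2704 + 432896 = 435600
√Δ = 660
n = [-(52) + √Δ] / (2·16) = (-52 + 660) / 32 = 608 / 32 = 19
(The negative root is discarded since n must be a positive integer.)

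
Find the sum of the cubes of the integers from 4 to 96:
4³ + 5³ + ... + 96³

Use ∑_{k=1}^{n} k³ = [n(n+1)/2]², then subtract the first 3 terms.
∑_{k=1}^{96} k³ = [96×97/2]² = 4656² = 21678336
∑_{k=1}^{3} k³ = [3×4/2]² = 6² = 36
∑_{k=4}^{96} k³ = 21678336 - 36 = 21678300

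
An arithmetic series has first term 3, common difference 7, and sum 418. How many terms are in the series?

Using S = n/2 × [2a + (n-1)d]
418 = n/2 × [2(3) + (n-1)(7)]
418 = n/2 × [6 + 7n - 7]
836 = n × [-1 + 7n]
7n² + (-1)n - 836 = 0
Discriminant: Δ = (-1)² - 4(7)(-836) = 1 + 23408 = 23409
√Δ = 153
n = [-(-1) + √Δ] / (2·7) = (1 + 153) / 14 = 154 / 14 = 11
(The negative root is discarded since n must be a positive integer.)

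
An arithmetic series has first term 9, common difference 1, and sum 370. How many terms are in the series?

Using S = n/2 × [2a + (n-1)d]
370 = n/2 × [2(9) + (n-1)(1)]
370 = n/2 × [18 + 1n - 1]
740 = n × [17 + 1n]
1n² + (17)n - 740 = 0
Discriminant: Δ = (17)² - 4(1)(-740) = 289 + 2960 = 3249
√Δ = 57
n = [-(17) + √Δ] / (2·1) = (-17 + 57) / 2 = 40 / 2 = 20
(The negative root is discarded since n must be a positive integer.)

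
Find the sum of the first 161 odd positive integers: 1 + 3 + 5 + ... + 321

Sum of first n odd numbers = n²
= 161²
= 25921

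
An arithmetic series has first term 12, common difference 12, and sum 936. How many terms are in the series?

Using S = n/2 × [2a + (n-1)d]
936 = n/2 × [2(12) + (n-1)(12)]
936 = n/2 × [24 + 12n - 12]
1872 = n × [12 + 12n]
12n² + (12)n - 1872 = 0
Discriminant: Δ = (12)² - 4(12)(-1872) = 144 + 89856 = 90000
√Δ = 300
n = [-(12) + √Δ] / (2·12) = (-12 + 300) / 24 = 288 / 24 = 12
(The negative root is discarded since n must be a positive integer.)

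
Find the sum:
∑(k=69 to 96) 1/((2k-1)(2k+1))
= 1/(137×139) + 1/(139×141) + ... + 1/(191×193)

Partial fractions: 1/((2k-1)(2k+1)) = (1/2)[1/(2k-1) - 1/(2k+1)]
The series telescopes:
= (1/2)[1/137 - 1/193]
= 28/26441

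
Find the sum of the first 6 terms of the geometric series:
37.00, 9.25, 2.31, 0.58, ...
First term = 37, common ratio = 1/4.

Sₙ = a(1 - rⁿ) / (1 - r)
S_6 = 37(1 - (1/4)^6) / (1 - (1/4))
S_6 = 37(1 - (1/4096)) / (3/4)
S_6 = 50505/1024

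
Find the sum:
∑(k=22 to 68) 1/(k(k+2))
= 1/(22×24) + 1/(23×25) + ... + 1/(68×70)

Partial fractions: 1/(k(k+2)) = (1/2)[1/k - 1/(k+2)]
Telescoping leaves the first two and last two terms:
= (1/2)[1/22 + 1/23 - 1/69 - 1/70]
= 799/26565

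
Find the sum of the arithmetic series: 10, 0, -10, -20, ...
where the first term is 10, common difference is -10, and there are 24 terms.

Sₙ = n/2 × (first + last)
Last term = a + (n-1)d = 10 + (24-1)×(-10) = -220
S_24 = 24/2 × (10 + (-220))
S_24 = 24/2 × (-210) = -2520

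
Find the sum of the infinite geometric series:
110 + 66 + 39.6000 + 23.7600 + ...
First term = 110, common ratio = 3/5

For |r| < 1, S = a / (1 - r)
S = 110 / (1 - (3/5))
S = 110 / (2/5)
S = 275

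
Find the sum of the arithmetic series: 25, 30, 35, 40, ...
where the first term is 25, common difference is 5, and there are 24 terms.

Sₙ = n/2 × (first + last)
Last term = a + (n-1)d = 25 + (24-1)×5 = 140
S_24 = 24/2 × (25 + 140)
S_24 = 24/2 × 165 = 1980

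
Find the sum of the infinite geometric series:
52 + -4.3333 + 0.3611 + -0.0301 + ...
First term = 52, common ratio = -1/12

For |r| < 1, S = a / (1 - r)
S = 52 / (1 - (-1/12))
S = 52 / (13/12)
S = 48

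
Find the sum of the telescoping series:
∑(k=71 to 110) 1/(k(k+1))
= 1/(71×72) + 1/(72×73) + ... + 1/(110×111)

Partial fractions: 1/(k(k+1)) = 1/k - 1/(k+1)
The series telescopes:
= (1/71 - 1/72) + (1/72 - 1/73) + ... + (1/110 - 1/111)
= 1/71 - 1/111
= 40/7881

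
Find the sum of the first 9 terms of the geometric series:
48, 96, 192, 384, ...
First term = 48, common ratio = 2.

Sₙ = a(1 - rⁿ) / (1 - r)
S_9 = 48(1 - 2^9) / (1 - 2)
S_9 = 48(1 - 512) / (-1)
S_9 = 24528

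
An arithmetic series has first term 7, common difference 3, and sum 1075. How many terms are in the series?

Using S = n/2 × [2a + (n-1)d]
1075 = n/2 × [2(7) + (n-1)(3)]
1075 = n/2 × [14 + 3n - 3]
2150 = n × [11 + 3n]
3n² + (11)n - 2150 = 0
Discriminant: Δ = (11)² - 4(3)(-2150) = 121 + 25800 = 25921
√Δ = 161
n = [-(11) + √Δ] / (2·3) = (-11 + 161) / 6 = 150 / 6 = 25
(The negative root is discarded since n must be a positive integer.)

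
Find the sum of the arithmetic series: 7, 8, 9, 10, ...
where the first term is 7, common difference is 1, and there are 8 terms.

Sₙ = n/2 × (first + last)
Last term = a + (n-1)d = 7 + (8-1)×1 = 14
S_8 = 8/2 × (7 + 14)
S_8 = 8/2 × 21 = 84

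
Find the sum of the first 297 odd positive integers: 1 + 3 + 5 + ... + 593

Sum of first n odd numbers = n²
= 297²
= 88209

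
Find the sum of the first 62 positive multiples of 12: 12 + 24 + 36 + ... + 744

Factor out 12: = 12(1 + 2 + ... + 62) = 12 × n(n+1)/2
= 12 × 62×63/2
= 12 × 1953
= 23436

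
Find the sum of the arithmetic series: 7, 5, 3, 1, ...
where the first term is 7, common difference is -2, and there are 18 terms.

Sₙ = n/2 × (first + last)
Last term = a + (n-1)d = 7 + (18-1)×(-2) = -27
S_18 = 18/2 × (7 + (-27))
S_18 = 18/2 × (-20) = -180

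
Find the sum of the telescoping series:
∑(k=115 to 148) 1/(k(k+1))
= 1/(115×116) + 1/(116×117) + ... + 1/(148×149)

Partial fractions: 1/(k(k+1)) = 1/k - 1/(k+1)
The series telescopes:
= (1/115 - 1/116) + (1/116 - 1/117) + ... + (1/148 - 1/149)
= 1/115 - 1/149
= 34/17135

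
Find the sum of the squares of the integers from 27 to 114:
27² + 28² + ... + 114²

Use ∑_{k=1}^{n} k² = n(n+1)(2n+1)/6, then subtract the first 26 terms.
∑_{k=1}^{114} k² = 114×115×229/6 = 500365
∑_{k=1}^{26} k² = 26×27×53/6 = 6201
∑_{k=27}^{114} k² = 500365 - 6201 = 494164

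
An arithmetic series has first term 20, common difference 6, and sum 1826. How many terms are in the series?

Using S = n/2 × [2a + (n-1)d]
1826 = n/2 × [2(20) + (n-1)(6)]
1826 = n/2 × [40 + 6n - 6]
3652 = n × [34 + 6n]
6n² + (34)n - 3652 = 0
Discriminant: Δ = (34)² - 4(6)(-3652) = 1156 + 87648 = 88804
√Δ = 298
n = [-(34) + √Δ] / (2·6) = (-34 + 298) / 12 = 264 / 12 = 22
(The negative root is discarded since n must be a positive integer.)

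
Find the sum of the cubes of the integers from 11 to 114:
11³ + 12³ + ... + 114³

Use ∑_{k=1}^{n} k³ = [n(n+1)/2]², then subtract the first 10 terms.
∑_{k=1}^{114} k³ = [114×115/2]² = 6555² = 42968025
∑_{k=1}^{10} k³ = [10×11/2]² = 55² = 3025
∑_{k=11}^{114} k³ = 42968025 - 3025 = 42965000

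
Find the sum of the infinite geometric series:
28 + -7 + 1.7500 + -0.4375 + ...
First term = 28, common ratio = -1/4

For |r| < 1, S = a / (1 - r)
S = 28 / (1 - (-1/4))
S = 28 / (5/4)
S = 112/5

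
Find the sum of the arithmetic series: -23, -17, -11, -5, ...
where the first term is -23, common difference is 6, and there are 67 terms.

Sₙ = n/2 × (first + last)
Last term = a + (n-1)d = -23 + (67-1)×6 = 373
S_67 = 67/2 × (-23 + 373)
S_67 = 67/2 × 350 = 11725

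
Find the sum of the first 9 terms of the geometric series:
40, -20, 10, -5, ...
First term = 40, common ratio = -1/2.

Sₙ = a(1 - rⁿ) / (1 - r)
S_9 = 40(1 - (-1/2)^9) / (1 - (-1/2))
S_9 = 40(1 - (-1/512)) / (3/2)
S_9 = 855/32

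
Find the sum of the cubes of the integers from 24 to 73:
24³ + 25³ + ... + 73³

Use ∑_{k=1}^{n} k³ = [n(n+1)/2]², then subtract the first 23 terms.
∑_{k=1}^{73} k³ = [73×74/2]² = 2701² = 7295401
∑_{k=1}^{23} k³ = [23×24/2]² = 276² = 76176
∑_{k=24}^{73} k³ = 7295401 - 76176 = 7219225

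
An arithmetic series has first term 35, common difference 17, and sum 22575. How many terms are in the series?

Using S = n/2 × [2a + (n-1)d]
22575 = n/2 × [2(35) + (n-1)(17)]
22575 = n/2 × [70 + 17n - 17]
45150 = n × [53 + 17n]
17n² + (53)n - 45150 = 0
Discriminant: Δ = (53)² - 4(17)(-45150) = 2809 + 3070200 = 3073009
√Δ = 1753
n = [-(53) + √Δ] / (2·17) = (-53 + 1753) / 34 = 1700 / 34 = 50
(The negative root is discarded since n must be a positive integer.)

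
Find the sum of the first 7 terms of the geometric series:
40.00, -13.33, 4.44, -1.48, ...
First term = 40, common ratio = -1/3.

Sₙ = a(1 - rⁿ) / (1 - r)
S_7 = 40(1 - (-1/3)^7) / (1 - (-1/3))
S_7 = 40(1 - (-1/2187)) / (4/3)
S_7 = 21880/729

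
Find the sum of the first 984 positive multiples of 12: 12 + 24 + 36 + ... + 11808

Factor out 12: = 12(1 + 2 + ... + 984) = 12 × n(n+1)/2
= 12 × 984×985/2
= 12 × 484620
= 5815440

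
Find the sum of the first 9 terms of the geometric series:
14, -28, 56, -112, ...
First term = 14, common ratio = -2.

Sₙ = a(1 - rⁿ) / (1 - r)
S_9 = 14(1 - (-2)^9) / (1 - (-2))
S_9 = 14(1 - (-512)) / (3)
S_9 = 2394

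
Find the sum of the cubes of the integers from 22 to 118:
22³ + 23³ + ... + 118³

Use ∑_{k=1}^{n} k³ = [n(n+1)/2]², then subtract the first 21 terms.
∑_{k=1}^{118} k³ = [118×119/2]² = 7021² = 49294441
∑_{k=1}^{21} k³ = [21×22/2]² = 231² = 53361
∑_{k=22}^{118} k³ = 49294441 - 53361 = 49241080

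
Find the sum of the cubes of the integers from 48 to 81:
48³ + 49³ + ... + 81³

Use ∑_{k=1}^{n} k³ = [n(n+1)/2]², then subtract the first 47 terms.
∑_{k=1}^{81} k³ = [81×82/2]² = 3321² = 11029041
∑_{k=1}^{47} k³ = [47×48/2]² = 1128² = 1272384
∑_{k=48}^{81} k³ = 11029041 - 1272384 = 9756657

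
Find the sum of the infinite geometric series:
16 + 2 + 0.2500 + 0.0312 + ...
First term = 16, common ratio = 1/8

For |r| < 1, S = a / (1 - r)
S = 16 / (1 - (1/8))
S = 16 / (7/8)
S = 128/7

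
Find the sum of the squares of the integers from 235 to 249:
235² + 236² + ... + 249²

Use ∑_{k=1}^{n} k² = n(n+1)(2n+1)/6, then subtract the first 234 terms.
∑_{k=1}^{249} k² = 249×250×499/6 = 5177125
∑_{k=1}^{234} k² = 234×235×469/6 = 4298385
∑_{k=235}^{249} k² = 5177125 - 4298385 = 878740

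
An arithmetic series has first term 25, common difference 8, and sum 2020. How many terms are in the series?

Using S = n/2 × [2a + (n-1)d]
2020 = n/2 × [2(25) + (n-1)(8)]
2020 = n/2 × [50 + 8n - 8]
4040 = n × [42 + 8n]
8n² + (42)n - 4040 = 0
Discriminant: Δ = (42)² - 4(8)(-4040) = 1764 + 129280 = 131044
√Δ = 362
n = [-(42) + √Δ] / (2·8) = (-42 + 362) / 16 = 320 / 16 = 20
(The negative root is discarded since n must be a positive integer.)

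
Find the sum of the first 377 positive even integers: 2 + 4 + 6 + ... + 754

Sum of first n even numbers = n(n+1)
= 377×378
= 142506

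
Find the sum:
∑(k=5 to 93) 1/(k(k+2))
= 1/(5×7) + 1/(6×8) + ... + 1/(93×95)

Partial fractions: 1/(k(k+2)) = (1/2)[1/k - 1/(k+2)]
Telescoping leaves the first two and last two terms:
= (1/2)[1/5 + 1/6 - 1/94 - 1/95]
= 2314/13395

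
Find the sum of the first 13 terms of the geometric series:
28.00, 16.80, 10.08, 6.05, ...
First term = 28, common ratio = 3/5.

Sₙ = a(1 - rⁿ) / (1 - r)
S_13 = 28(1 - (3/5)^13) / (1 - (3/5))
S_13 = 28(1 - (1594323/1220703125)) / (2/5)
S_13 = 17067523228/244140625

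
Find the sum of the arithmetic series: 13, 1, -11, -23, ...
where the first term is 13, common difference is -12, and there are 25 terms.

Sₙ = n/2 × (first + last)
Last term = a + (n-1)d = 13 + (25-1)×(-12) = -275
S_25 = 25/2 × (13 + (-275))
S_25 = 25/2 × (-262) = -3275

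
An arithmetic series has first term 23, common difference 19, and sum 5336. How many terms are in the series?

Using S = n/2 × [2a + (n-1)d]
5336 = n/2 × [2(23) + (n-1)(19)]
5336 = n/2 × [46 + 19n - 19]
10672 = n × [27 + 19n]
19n² + (27)n - 10672 = 0
Discriminant: Δ = (27)² - 4(19)(-10672) = 729 + 811072 = 811801
√Δ = 901
n = [-(27) + √Δ] / (2·19) = (-27 + 901) / 38 = 874 / 38 = 23
(The negative root is discarded since n must be a positive integer.)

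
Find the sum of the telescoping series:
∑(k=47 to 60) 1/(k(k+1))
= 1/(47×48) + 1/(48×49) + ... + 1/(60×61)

Partial fractions: 1/(k(k+1)) = 1/k - 1/(k+1)
The series telescopes:
= (1/47 - 1/48) + (1/48 - 1/49) + ... + (1/60 - 1/61)
= 1/47 - 1/61
= 14/2867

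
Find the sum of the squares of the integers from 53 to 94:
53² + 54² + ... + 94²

Use ∑_{k=1}^{n} k² = n(n+1)(2n+1)/6, then subtract the first 52 terms.
∑_{k=1}^{94} k² = 94×95×189/6 = 281295
∑_{k=1}^{52} k² = 52×53×105/6 = 48230
∑_{k=53}^{94} k² = 281295 - 48230 = 233065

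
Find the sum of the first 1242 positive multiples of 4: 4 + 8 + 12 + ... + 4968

Factor out 4: = 4(1 + 2 + ... + 1242) = 4 × n(n+1)/2
= 4 × 1242×1243/2
= 4 × 771903
= 3087612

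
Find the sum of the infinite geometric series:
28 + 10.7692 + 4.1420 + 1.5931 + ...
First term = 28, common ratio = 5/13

For |r| < 1, S = a / (1 - r)
S = 28 / (1 - (5/13))
S = 28 / (8/13)
S = 91/2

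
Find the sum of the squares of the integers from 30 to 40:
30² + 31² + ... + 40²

Use ∑_{k=1}^{n} k² = n(n+1)(2n+1)/6, then subtract the first 29 terms.
∑_{k=1}^{40} k² = 40×41×81/6 = 22140
∑_{k=1}^{29} k² = 29×30×59/6 = 8555
∑_{k=30}^{40} k² = 22140 - 8555 = 13585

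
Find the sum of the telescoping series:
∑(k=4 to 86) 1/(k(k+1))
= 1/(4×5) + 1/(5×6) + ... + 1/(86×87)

Partial fractions: 1/(k(k+1)) = 1/k - 1/(k+1)
The series telescopes:
= (1/4 - 1/5) + (1/5 - 1/6) + ... + (1/86 - 1/87)
= 1/4 - 1/87
= 83/348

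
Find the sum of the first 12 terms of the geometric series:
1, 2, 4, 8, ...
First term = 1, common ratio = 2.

Sₙ = a(1 - rⁿ) / (1 - r)
S_12 = 1(1 - 2^12) / (1 - 2)
S_12 = 1(1 - 4096) / (-1)
S_12 = 4095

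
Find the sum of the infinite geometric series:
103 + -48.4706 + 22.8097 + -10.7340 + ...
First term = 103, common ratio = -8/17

For |r| < 1, S = a / (1 - r)
S = 103 / (1 - (-8/17))
S = 103 / (25/17)
S = 1751/25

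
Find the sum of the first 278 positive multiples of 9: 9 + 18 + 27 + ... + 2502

Factor out 9: = 9(1 + 2 + ... + 278) = 9 × n(n+1)/2
= 9 × 278×279/2
= 9 × 38781
= 349029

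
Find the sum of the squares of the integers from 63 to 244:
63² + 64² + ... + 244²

Use ∑_{k=1}^{n} k² = n(n+1)(2n+1)/6, then subtract the first 62 terms.
∑_{k=1}^{244} k² = 244×245×489/6 = 4872070
∑_{k=1}^{62} k² = 62×63×125/6 = 81375
∑_{k=63}^{244} k² = 4872070 - 81375 = 4790695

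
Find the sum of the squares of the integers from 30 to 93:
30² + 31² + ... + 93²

Use ∑_{k=1}^{n} k² = n(n+1)(2n+1)/6, then subtract the first 29 terms.
∑_{k=1}^{93} k² = 93×94×187/6 = 272459
∑_{k=1}^{29} k² = 29×30×59/6 = 8555
∑_{k=30}^{93} k² = 272459 - 8555 = 263904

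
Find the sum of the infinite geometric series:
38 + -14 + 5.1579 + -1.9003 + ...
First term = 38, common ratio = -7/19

For |r| < 1, S = a / (1 - r)
S = 38 / (1 - (-7/19))
S = 38 / (26/19)
S = 361/13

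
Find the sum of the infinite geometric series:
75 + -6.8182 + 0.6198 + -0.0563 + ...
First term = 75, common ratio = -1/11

For |r| < 1, S = a / (1 - r)
S = 75 / (1 - (-1/11))
S = 75 / (12/11)
S = 275/4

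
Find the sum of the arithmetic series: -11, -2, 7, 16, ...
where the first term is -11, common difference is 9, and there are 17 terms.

Sₙ = n/2 × (first + last)
Last term = a + (n-1)d = -11 + (17-1)×9 = 133
S_17 = 17/2 × (-11 + 133)
S_17 = 17/2 × 122 = 1037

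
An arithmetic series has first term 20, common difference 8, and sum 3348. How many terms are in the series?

Using S = n/2 × [2a + (n-1)d]
3348 = n/2 × [2(20) + (n-1)(8)]
3348 = n/2 × [40 + 8n - 8]
6696 = n × [32 + 8n]
8n² + (32)n - 6696 = 0
Discriminant: Δ = (32)² - 4(8)(-6696) = 1024 + 214272 = 215296
√Δ = 464
n = [-(32) + √Δ] / (2·8) = (-32 + 464) / 16 = 432 / 16 = 27
(The negative root is discarded since n must be a positive integer.)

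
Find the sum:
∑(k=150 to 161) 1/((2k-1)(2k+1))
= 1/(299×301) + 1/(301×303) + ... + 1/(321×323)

Partial fractions: 1/((2k-1)(2k+1)) = (1/2)[1/(2k-1) - 1/(2k+1)]
The series telescopes:
= (1/2)[1/299 - 1/323]
= 12/96577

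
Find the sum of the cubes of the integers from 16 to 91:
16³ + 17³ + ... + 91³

Use ∑_{k=1}^{n} k³ = [n(n+1)/2]², then subtract the first 15 terms.
∑_{k=1}^{91} k³ = [91×92/2]² = 4186² = 17522596
∑_{k=1}^{15} k³ = [15×16/2]² = 120² = 14400
∑_{k=16}^{91} k³ = 17522596 - 14400 = 17508196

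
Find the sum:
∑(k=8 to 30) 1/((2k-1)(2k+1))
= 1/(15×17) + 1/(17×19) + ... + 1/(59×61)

Partial fractions: 1/((2k-1)(2k+1)) = (1/2)[1/(2k-1) - 1/(2k+1)]
The series telescopes:
= (1/2)[1/15 - 1/61]
= 23/915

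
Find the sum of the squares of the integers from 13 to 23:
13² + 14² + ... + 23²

Use ∑_{k=1}^{n} k² = n(n+1)(2n+1)/6, then subtract the first 12 terms.
∑_{k=1}^{23} k² = 23×24×47/6 = 4324
∑_{k=1}^{12} k² = 12×13×25/6 = 650
∑_{k=13}^{23} k² = 4324 - 650 = 3674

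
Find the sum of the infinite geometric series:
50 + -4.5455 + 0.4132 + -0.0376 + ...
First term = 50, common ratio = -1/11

For |r| < 1, S = a / (1 - r)
S = 50 / (1 - (-1/11))
S = 50 / (12/11)
S = 275/6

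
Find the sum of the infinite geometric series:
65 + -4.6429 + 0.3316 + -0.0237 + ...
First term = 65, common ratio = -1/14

For |r| < 1, S = a / (1 - r)
S = 65 / (1 - (-1/14))
S = 65 / (15/14)
S = 182/3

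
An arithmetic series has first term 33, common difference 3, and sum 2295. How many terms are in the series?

Using S = n/2 × [2a + (n-1)d]
2295 = n/2 × [2(33) + (n-1)(3)]
2295 = n/2 × [66 + 3n - 3]
4590 = n × [63 + 3n]
3n² + (63)n - 4590 = 0
Discriminant: Δ = (63)² - 4(3)(-4590) = 3969 + 55080 = 59049
√Δ = 243
n = [-(63) + √Δ] / (2·3) = (-63 + 243) / 6 = 180 / 6 = 30
(The negative root is discarded since n must be a positive integer.)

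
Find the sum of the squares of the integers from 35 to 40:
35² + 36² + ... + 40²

Use ∑_{k=1}^{n} k² = n(n+1)(2n+1)/6, then subtract the first 34 terms.
∑_{k=1}^{40} k² = 40×41×81/6 = 22140
∑_{k=1}^{34} k² = 34×35×69/6 = 13685
∑_{k=35}^{40} k² = 22140 - 13685 = 8455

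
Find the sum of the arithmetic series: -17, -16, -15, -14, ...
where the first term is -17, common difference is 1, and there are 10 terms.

Sₙ = n/2 × (first + last)
Last term = a + (n-1)d = -17 + (10-1)×1 = -8
S_10 = 10/2 × (-17 + (-8))
S_10 = 10/2 × (-25) = -125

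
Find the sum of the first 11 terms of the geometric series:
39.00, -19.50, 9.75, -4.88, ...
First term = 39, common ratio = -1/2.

Sₙ = a(1 - rⁿ) / (1 - r)
S_11 = 39(1 - (-1/2)^11) / (1 - (-1/2))
S_11 = 39(1 - (-1/2048)) / (3/2)
S_11 = 26637/1024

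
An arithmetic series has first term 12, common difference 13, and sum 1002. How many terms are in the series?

Using S = n/2 × [2a + (n-1)d]
1002 = n/2 × [2(12) + (n-1)(13)]
1002 = n/2 × [24 + 13n - 13]
2004 = n × [11 + 13n]
13n² + (11)n - 2004 = 0
Discriminant: Δ = (11)² - 4(13)(-2004) = 121 + 104208 = 104329
√Δ = 323
n = [-(11) + √Δ] / (2·13) = (-11 + 323) / 26 = 312 / 26 = 12
(The negative root is discarded since n must be a positive integer.)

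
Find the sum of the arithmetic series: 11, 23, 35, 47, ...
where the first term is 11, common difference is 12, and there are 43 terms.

Sₙ = n/2 × (first + last)
Last term = a + (n-1)d = 11 + (43-1)×12 = 515
S_43 = 43/2 × (11 + 515)
S_43 = 43/2 × 526 = 11309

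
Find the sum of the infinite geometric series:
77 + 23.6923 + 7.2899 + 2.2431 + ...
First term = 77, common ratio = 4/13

For |r| < 1, S = a / (1 - r)
S = 77 / (1 - (4/13))
S = 77 / (9/13)
S = 1001/9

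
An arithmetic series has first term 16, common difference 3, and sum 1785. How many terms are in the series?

Using S = n/2 × [2a + (n-1)d]
1785 = n/2 × [2(16) + (n-1)(3)]
1785 = n/2 × [32 + 3n - 3]
3570 = n × [29 + 3n]
3n² + (29)n - 3570 = 0
Discriminant: Δ = (29)² - 4(3)(-3570) = 841 + 42840 = 43681
√Δ = 209
n = [-(29) + √Δ] / (2·3) = (-29 + 209) / 6 = 180 / 6 = 30
(The negative root is discarded since n must be a positive integer.)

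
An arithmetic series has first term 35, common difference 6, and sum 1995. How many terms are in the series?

Using S = n/2 × [2a + (n-1)d]
1995 = n/2 × [2(35) + (n-1)(6)]
1995 = n/2 × [70 + 6n - 6]
3990 = n × [64 + 6n]
6n² + (64)n - 3990 = 0
Discriminant: Δ = (64)² - 4(6)(-3990) = 4096 + 95760 = 99856
√Δ = 316
n = [-(64) + √Δ] / (2·6) = (-64 + 316) / 12 = 252 / 12 = 21
(The negative root is discarded since n must be a positive integer.)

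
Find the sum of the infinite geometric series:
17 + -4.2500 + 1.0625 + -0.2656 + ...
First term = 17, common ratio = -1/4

For |r| < 1, S = a / (1 - r)
S = 17 / (1 - (-1/4))
S = 17 / (5/4)
S = 68/5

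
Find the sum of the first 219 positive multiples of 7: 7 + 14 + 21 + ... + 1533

Factor out 7: = 7(1 + 2 + ... + 219) = 7 × n(n+1)/2
= 7 × 219×220/2
= 7 × 24090
= 168630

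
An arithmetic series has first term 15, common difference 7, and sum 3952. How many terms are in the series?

Using S = n/2 × [2a + (n-1)d]
3952 = n/2 × [2(15) + (n-1)(7)]
3952 = n/2 × [30 + 7n - 7]
7904 = n × [23 + 7n]
7n² + (23)n - 7904 = 0
Discriminant: Δ = (23)² - 4(7)(-7904) = 529 + 221312 = 221841
√Δ = 471
n = [-(23) + √Δ] / (2·7) = (-23 + 471) / 14 = 448 / 14 = 32
(The negative root is discarded since n must be a positive integer.)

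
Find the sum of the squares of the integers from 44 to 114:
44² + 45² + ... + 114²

Use ∑_{k=1}^{n} k² = n(n+1)(2n+1)/6, then subtract the first 43 terms.
∑_{k=1}^{114} k² = 114×115×229/6 = 500365
∑_{k=1}^{43} k² = 43×44×87/6 = 27434
∑_{k=44}^{114} k² = 500365 - 27434 = 472931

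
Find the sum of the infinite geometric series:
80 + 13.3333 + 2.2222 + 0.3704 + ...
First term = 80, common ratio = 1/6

For |r| < 1, S = a / (1 - r)
S = 80 / (1 - (1/6))
S = 80 / (5/6)
S = 96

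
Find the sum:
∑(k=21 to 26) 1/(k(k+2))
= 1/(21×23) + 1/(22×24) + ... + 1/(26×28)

Partial fractions: 1/(k(k+2)) = (1/2)[1/k - 1/(k+2)]
Telescoping leaves the first two and last two terms:
= (1/2)[1/21 + 1/22 - 1/27 - 1/28]
= 169/16632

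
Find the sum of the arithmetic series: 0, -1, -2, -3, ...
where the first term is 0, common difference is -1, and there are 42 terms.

Sₙ = n/2 × (first + last)
Last term = a + (n-1)d = 0 + (42-1)×(-1) = -41
S_42 = 42/2 × (0 + (-41))
S_42 = 42/2 × (-41) = -861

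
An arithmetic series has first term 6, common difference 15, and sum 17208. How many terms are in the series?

Using S = n/2 × [2a + (n-1)d]
17208 = n/2 × [2(6) + (n-1)(15)]
17208 = n/2 × [12 + 15n - 15]
34416 = n × [-3 + 15n]
15n² + (-3)n - 34416 = 0
Discriminant: Δ = (-3)² - 4(15)(-34416) = 9 + 2064960 = 2064969
√Δ = 1437
n = [-(-3) + √Δ] / (2·15) = (3 + 1437) / 30 = 1440 / 30 = 48
(The negative root is discarded since n must be a positive integer.)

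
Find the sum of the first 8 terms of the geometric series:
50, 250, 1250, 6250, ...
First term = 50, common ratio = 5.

Sₙ = a(1 - rⁿ) / (1 - r)
S_8 = 50(1 - 5^8) / (1 - 5)
S_8 = 50(1 - 390625) / (-4)
S_8 = 4882800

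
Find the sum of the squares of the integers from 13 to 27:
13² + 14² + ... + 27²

Use ∑_{k=1}^{n} k² = n(n+1)(2n+1)/6, then subtract the first 12 terms.
∑_{k=1}^{27} k² = 27×28×55/6 = 6930
∑_{k=1}^{12} k² = 12×13×25/6 = 650
∑_{k=13}^{27} k² = 6930 - 650 = 6280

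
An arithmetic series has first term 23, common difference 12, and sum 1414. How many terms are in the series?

Using S = n/2 × [2a + (n-1)d]
1414 = n/2 × [2(23) + (n-1)(12)]
1414 = n/2 × [46 + 12n - 12]
2828 = n × [34 + 12n]
12n² + (34)n - 2828 = 0
Discriminant: Δ = (34)² - 4(12)(-2828) = 1156 + 135744 = 136900
√Δ = 370
n = [-(34) + √Δ] / (2·12) = (-34 + 370) / 24 = 336 / 24 = 14
(The negative root is discarded since n must be a positive integer.)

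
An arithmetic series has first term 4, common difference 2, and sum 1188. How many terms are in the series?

Using S = n/2 × [2a + (n-1)d]
1188 = n/2 × [2(4) + (n-1)(2)]
1188 = n/2 × [8 + 2n - 2]
2376 = n × [6 + 2n]
2n² + (6)n - 2376 = 0
Discriminant: Δ = (6)² - 4(2)(-2376) = 36 + 19008 = 19044
√Δ = 138
n = [-(6) + √Δ] / (2·2) = (-6 + 138) / 4 = 132 / 4 = 33
(The negative root is discarded since n must be a positive integer.)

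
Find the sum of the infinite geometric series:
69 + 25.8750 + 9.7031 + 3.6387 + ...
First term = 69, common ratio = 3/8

For |r| < 1, S = a / (1 - r)
S = 69 / (1 - (3/8))
S = 69 / (5/8)
S = 552/5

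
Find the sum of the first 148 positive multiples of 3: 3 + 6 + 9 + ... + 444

Factor out 3: = 3(1 + 2 + ... + 148) = 3 × n(n+1)/2
= 3 × 148×149/2
= 3 × 11026
= 33078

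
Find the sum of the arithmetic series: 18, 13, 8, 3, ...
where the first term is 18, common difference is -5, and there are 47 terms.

Sₙ = n/2 × (first + last)
Last term = a + (n-1)d = 18 + (47-1)×(-5) = -212
S_47 = 47/2 × (18 + (-212))
S_47 = 47/2 × (-194) = -4559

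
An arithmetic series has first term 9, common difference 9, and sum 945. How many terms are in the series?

Using S = n/2 × [2a + (n-1)d]
945 = n/2 × [2(9) + (n-1)(9)]
945 = n/2 × [18 + 9n - 9]
1890 = n × [9 + 9n]
9n² + (9)n - 1890 = 0
Discriminant: Δ = (9)² - 4(9)(-1890) = 81 + 68040 = 68121
√Δ = 261
n = [-(9) + √Δ] / (2·9) = (-9 + 261) / 18 = 252 / 18 = 14
(The negative root is discarded since n must be a positive integer.)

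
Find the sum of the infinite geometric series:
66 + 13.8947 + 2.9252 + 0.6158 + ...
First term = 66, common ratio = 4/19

For |r| < 1, S = a / (1 - r)
S = 66 / (1 - (4/19))
S = 66 / (15/19)
S = 418/5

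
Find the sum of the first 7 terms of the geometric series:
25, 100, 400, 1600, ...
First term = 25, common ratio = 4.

Sₙ = a(1 - rⁿ) / (1 - r)
S_7 = 25(1 - 4^7) / (1 - 4)
S_7 = 25(1 - 16384) / (-3)
S_7 = 136525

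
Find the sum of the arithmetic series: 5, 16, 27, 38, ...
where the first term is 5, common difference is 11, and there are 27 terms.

Sₙ = n/2 × (first + last)
Last term = a + (n-1)d = 5 + (27-1)×11 = 291
S_27 = 27/2 × (5 + 291)
S_27 = 27/2 × 296 = 3996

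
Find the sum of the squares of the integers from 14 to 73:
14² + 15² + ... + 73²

Use ∑_{k=1}^{n} k² = n(n+1)(2n+1)/6, then subtract the first 13 terms.
∑_{k=1}^{73} k² = 73×74×147/6 = 132349
∑_{k=1}^{13} k² = 13×14×27/6 = 819
∑_{k=14}^{73} k² = 132349 - 819 = 131530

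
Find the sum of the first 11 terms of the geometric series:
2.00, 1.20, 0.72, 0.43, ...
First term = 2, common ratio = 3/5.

Sₙ = a(1 - rⁿ) / (1 - r)
S_11 = 2(1 - (3/5)^11) / (1 - (3/5))
S_11 = 2(1 - (177147/48828125)) / (2/5)
S_11 = 48650978/9765625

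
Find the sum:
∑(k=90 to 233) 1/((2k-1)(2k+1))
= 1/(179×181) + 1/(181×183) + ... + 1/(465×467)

Partial fractions: 1/((2k-1)(2k+1)) = (1/2)[1/(2k-1) - 1/(2k+1)]
The series telescopes:
= (1/2)[1/179 - 1/467]
= 144/83593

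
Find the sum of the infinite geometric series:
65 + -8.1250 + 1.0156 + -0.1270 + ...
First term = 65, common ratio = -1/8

For |r| < 1, S = a / (1 - r)
S = 65 / (1 - (-1/8))
S = 65 / (9/8)
S = 520/9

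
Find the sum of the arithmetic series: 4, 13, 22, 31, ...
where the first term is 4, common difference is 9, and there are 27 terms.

Sₙ = n/2 × (first + last)
Last term = a + (n-1)d = 4 + (27-1)×9 = 238
S_27 = 27/2 × (4 + 238)
S_27 = 27/2 × 242 = 3267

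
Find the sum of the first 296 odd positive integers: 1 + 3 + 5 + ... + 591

Sum of first n odd numbers = n²
= 296²
= 87616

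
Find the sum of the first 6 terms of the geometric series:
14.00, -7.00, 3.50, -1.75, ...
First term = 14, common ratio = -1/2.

Sₙ = a(1 - rⁿ) / (1 - r)
S_6 = 14(1 - (-1/2)^6) / (1 - (-1/2))
S_6 = 14(1 - (1/64)) / (3/2)
S_6 = 147/16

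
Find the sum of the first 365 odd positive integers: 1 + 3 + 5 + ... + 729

Sum of first n odd numbers = n²
= 365²
= 133225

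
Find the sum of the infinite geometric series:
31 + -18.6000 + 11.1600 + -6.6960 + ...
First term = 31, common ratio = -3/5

For |r| < 1, S = a / (1 - r)
S = 31 / (1 - (-3/5))
S = 31 / (8/5)
S = 155/8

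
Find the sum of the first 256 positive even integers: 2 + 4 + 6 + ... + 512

Sum of first n even numbers = n(n+1)
= 256×257
= 65792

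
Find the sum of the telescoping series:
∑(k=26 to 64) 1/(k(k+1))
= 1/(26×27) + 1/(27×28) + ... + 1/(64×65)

Partial fractions: 1/(k(k+1)) = 1/k - 1/(k+1)
The series telescopes:
= (1/26 - 1/27) + (1/27 - 1/28) + ... + (1/64 - 1/65)
= 1/26 - 1/65
= 3/130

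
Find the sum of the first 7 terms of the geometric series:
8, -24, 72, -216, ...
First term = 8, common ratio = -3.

Sₙ = a(1 - rⁿ) / (1 - r)
S_7 = 8(1 - (-3)^7) / (1 - (-3))
S_7 = 8(1 - (-2187)) / (4)
S_7 = 4376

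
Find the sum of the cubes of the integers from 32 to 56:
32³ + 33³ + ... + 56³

Use ∑_{k=1}^{n} k³ = [n(n+1)/2]², then subtract the first 31 terms.
∑_{k=1}^{56} k³ = [56×57/2]² = 1596² = 2547216
∑_{k=1}^{31} k³ = [31×32/2]² = 496² = 246016
∑_{k=32}^{56} k³ = 2547216 - 246016 = 2301200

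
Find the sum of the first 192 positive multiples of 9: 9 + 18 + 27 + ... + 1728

Factor out 9: = 9(1 + 2 + ... + 192) = 9 × n(n+1)/2
= 9 × 192×193/2
= 9 × 18528
= 166752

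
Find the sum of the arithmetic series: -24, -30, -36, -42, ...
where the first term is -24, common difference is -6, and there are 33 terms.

Sₙ = n/2 × (first + last)
Last term = a + (n-1)d = -24 + (33-1)×(-6) = -216
S_33 = 33/2 × (-24 + (-216))
S_33 = 33/2 × (-240) = -3960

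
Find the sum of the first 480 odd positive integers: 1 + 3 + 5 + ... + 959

Sum of first n odd numbers = n²
= 480²
= 230400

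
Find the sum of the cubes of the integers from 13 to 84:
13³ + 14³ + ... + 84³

Use ∑_{k=1}^{n} k³ = [n(n+1)/2]², then subtract the first 12 terms.
∑_{k=1}^{84} k³ = [84×85/2]² = 3570² = 12744900
∑_{k=1}^{12} k³ = [12×13/2]² = 78² = 6084
∑_{k=13}^{84} k³ = 12744900 - 6084 = 12738816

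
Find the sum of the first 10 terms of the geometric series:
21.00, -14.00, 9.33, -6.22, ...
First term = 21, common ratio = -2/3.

Sₙ = a(1 - rⁿ) / (1 - r)
S_10 = 21(1 - (-2/3)^10) / (1 - (-2/3))
S_10 = 21(1 - (1024/59049)) / (5/3)
S_10 = 81235/6561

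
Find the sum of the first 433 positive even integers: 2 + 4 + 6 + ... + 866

Sum of first n even numbers = n(n+1)
= 433×434
= 187922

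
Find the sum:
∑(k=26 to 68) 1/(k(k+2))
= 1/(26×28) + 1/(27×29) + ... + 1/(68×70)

Partial fractions: 1/(k(k+2)) = (1/2)[1/k - 1/(k+2)]
Telescoping leaves the first two and last two terms:
= (1/2)[1/26 + 1/27 - 1/69 - 1/70]
= 13201/565110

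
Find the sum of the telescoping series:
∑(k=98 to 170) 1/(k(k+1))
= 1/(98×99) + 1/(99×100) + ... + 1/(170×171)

Partial fractions: 1/(k(k+1)) = 1/k - 1/(k+1)
The series telescopes:
= (1/98 - 1/99) + (1/99 - 1/100) + ... + (1/170 - 1/171)
= 1/98 - 1/171
= 73/16758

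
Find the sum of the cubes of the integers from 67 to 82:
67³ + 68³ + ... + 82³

Use ∑_{k=1}^{n} k³ = [n(n+1)/2]², then subtract the first 66 terms.
∑_{k=1}^{82} k³ = [82×83/2]² = 3403² = 11580409
∑_{k=1}^{66} k³ = [66×67/2]² = 2211² = 4888521
∑_{k=67}^{82} k³ = 11580409 - 4888521 = 6691888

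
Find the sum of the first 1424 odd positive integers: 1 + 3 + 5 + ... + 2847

Sum of first n odd numbers = n²
= 1424²
= 2027776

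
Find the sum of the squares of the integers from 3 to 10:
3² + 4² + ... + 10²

Use ∑_{k=1}^{n} k² = n(n+1)(2n+1)/6, then subtract the first 2 terms.
∑_{k=1}^{10} k² = 10×11×21/6 = 385
∑_{k=1}^{2} k² = 2×3×5/6 = 5
∑_{k=3}^{10} k² = 385 - 5 = 380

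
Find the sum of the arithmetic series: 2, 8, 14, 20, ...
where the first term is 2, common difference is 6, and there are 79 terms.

Sₙ = n/2 × (first + last)
Last term = a + (n-1)d = 2 + (79-1)×6 = 470
S_79 = 79/2 × (2 + 470)
S_79 = 79/2 × 472 = 18644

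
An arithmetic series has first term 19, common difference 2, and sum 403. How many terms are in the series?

Using S = n/2 × [2a + (n-1)d]
403 = n/2 × [2(19) + (n-1)(2)]
403 = n/2 × [38 + 2n - 2]
806 = n × [36 + 2n]
2n² + (36)n - 806 = 0
Discriminant: Δ = (36)² - 4(2)(-806) = 1296 + 6448 = 7744
√Δ = 88
n = [-(36) + √Δ] / (2·2) = (-36 + 88) / 4 = 52 / 4 = 13
(The negative root is discarded since n must be a positive integer.)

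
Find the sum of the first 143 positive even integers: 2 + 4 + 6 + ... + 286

Sum of first n even numbers = n(n+1)
= 143×144
= 20592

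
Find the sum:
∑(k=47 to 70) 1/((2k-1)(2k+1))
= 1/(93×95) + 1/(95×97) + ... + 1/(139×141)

Partial fractions: 1/((2k-1)(2k+1)) = (1/2)[1/(2k-1) - 1/(2k+1)]
The series telescopes:
= (1/2)[1/93 - 1/141]
= 8/4371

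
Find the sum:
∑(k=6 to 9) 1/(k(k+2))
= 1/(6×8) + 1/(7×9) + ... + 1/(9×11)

Partial fractions: 1/(k(k+2)) = (1/2)[1/k - 1/(k+2)]
Telescoping leaves the first two and last two terms:
= (1/2)[1/6 + 1/7 - 1/10 - 1/11]
= 137/2310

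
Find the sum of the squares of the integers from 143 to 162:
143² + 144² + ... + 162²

Use ∑_{k=1}^{n} k² = n(n+1)(2n+1)/6, then subtract the first 142 terms.
∑_{k=1}^{162} k² = 162×163×325/6 = 1430325
∑_{k=1}^{142} k² = 142×143×285/6 = 964535
∑_{k=143}^{162} k² = 1430325 - 964535 = 465790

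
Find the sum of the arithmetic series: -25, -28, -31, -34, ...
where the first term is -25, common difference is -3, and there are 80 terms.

Sₙ = n/2 × (first + last)
Last term = a + (n-1)d = -25 + (80-1)×(-3) = -262
S_80 = 80/2 × (-25 + (-262))
S_80 = 80/2 × (-287) = -11480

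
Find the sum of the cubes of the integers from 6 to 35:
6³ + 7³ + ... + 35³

Use ∑_{k=1}^{n} k³ = [n(n+1)/2]², then subtract the first 5 terms.
∑_{k=1}^{35} k³ = [35×36/2]² = 630² = 396900
∑_{k=1}^{5} k³ = [5×6/2]² = 15² = 225
∑_{k=6}^{35} k³ = 396900 - 225 = 396675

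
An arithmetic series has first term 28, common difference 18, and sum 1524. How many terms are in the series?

Using S = n/2 × [2a + (n-1)d]
1524 = n/2 × [2(28) + (n-1)(18)]
1524 = n/2 × [56 + 18n - 18]
3048 = n × [38 + 18n]
18n² + (38)n - 3048 = 0
Discriminant: Δ = (38)² - 4(18)(-3048) = 1444 + 219456 = 220900
√Δ = 470
n = [-(38) + √Δ] / (2·18) = (-38 + 470) / 36 = 432 / 36 = 12
(The negative root is discarded since n must be a positive integer.)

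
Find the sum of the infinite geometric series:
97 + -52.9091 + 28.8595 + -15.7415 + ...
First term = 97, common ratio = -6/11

For |r| < 1, S = a / (1 - r)
S = 97 / (1 - (-6/11))
S = 97 / (17/11)
S = 1067/17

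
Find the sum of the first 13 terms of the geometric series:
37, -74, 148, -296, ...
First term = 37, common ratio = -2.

Sₙ = a(1 - rⁿ) / (1 - r)
S_13 = 37(1 - (-2)^13) / (1 - (-2))
S_13 = 37(1 - (-8192)) / (3)
S_13 = 101047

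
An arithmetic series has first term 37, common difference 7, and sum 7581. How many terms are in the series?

Using S = n/2 × [2a + (n-1)d]
7581 = n/2 × [2(37) + (n-1)(7)]
7581 = n/2 × [74 + 7n - 7]
15162 = n × [67 + 7n]
7n² + (67)n - 15162 = 0
Discriminant: Δ = (67)² - 4(7)(-15162) = 4489 + 424536 = 429025
√Δ = 655
n = [-(67) + √Δ] / (2·7) = (-67 + 655) / 14 = 588 / 14 = 42
(The negative root is discarded since n must be a positive integer.)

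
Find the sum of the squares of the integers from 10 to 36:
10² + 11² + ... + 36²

Use ∑_{k=1}^{n} k² = n(n+1)(2n+1)/6, then subtract the first 9 terms.
∑_{k=1}^{36} k² = 36×37×73/6 = 16206
∑_{k=1}^{9} k² = 9×10×19/6 = 285
∑_{k=10}^{36} k² = 16206 - 285 = 15921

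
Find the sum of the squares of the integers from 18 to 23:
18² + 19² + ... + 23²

Use ∑_{k=1}^{n} k² = n(n+1)(2n+1)/6, then subtract the first 17 terms.
∑_{k=1}^{23} k² = 23×24×47/6 = 4324
∑_{k=1}^{17} k² = 17×18×35/6 = 1785
∑_{k=18}^{23} k² = 4324 - 1785 = 2539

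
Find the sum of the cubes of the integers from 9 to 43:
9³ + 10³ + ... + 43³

Use ∑_{k=1}^{n} k³ = [n(n+1)/2]², then subtract the first 8 terms.
∑_{k=1}^{43} k³ = [43×44/2]² = 946² = 894916
∑_{k=1}^{8} k³ = [8×9/2]² = 36² = 1296
∑_{k=9}^{43} k³ = 894916 - 1296 = 893620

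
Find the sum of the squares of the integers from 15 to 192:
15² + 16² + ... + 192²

Use ∑_{k=1}^{n} k² = n(n+1)(2n+1)/6, then subtract the first 14 terms.
∑_{k=1}^{192} k² = 192×193×385/6 = 2377760
∑_{k=1}^{14} k² = 14×15×29/6 = 1015
∑_{k=15}^{192} k² = 2377760 - 1015 = 2376745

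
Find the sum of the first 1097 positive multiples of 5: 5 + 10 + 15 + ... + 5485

Factor out 5: = 5(1 + 2 + ... + 1097) = 5 × n(n+1)/2
= 5 × 1097×1098/2
= 5 × 602253
= 3011265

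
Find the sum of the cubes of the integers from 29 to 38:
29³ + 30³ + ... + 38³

Use ∑_{k=1}^{n} k³ = [n(n+1)/2]², then subtract the first 28 terms.
∑_{k=1}^{38} k³ = [38×39/2]² = 741² = 549081
∑_{k=1}^{28} k³ = [28×29/2]² = 406² = 164836
∑_{k=29}^{38} k³ = 549081 - 164836 = 384245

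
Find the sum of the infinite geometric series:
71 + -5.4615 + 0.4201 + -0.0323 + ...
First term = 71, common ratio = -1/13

For |r| < 1, S = a / (1 - r)
S = 71 / (1 - (-1/13))
S = 71 / (14/13)
S = 923/14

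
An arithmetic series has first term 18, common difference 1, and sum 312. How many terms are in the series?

Using S = n/2 × [2a + (n-1)d]
312 = n/2 × [2(18) + (n-1)(1)]
312 = n/2 × [36 + 1n - 1]
624 = n × [35 + 1n]
1n² + (35)n - 624 = 0
Discriminant: Δ = (35)² - 4(1)(-624) = 1225 + 2496 = 3721
√Δ = 61
n = [-(35) + √Δ] / (2·1) = (-35 + 61) / 2 = 26 / 2 = 13
(The negative root is discarded since n must be a positive integer.)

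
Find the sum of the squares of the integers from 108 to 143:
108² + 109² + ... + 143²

Use ∑_{k=1}^{n} k² = n(n+1)(2n+1)/6, then subtract the first 107 terms.
∑_{k=1}^{143} k² = 143×144×287/6 = 984984
∑_{k=1}^{107} k² = 107×108×215/6 = 414090
∑_{k=108}^{143} k² = 984984 - 414090 = 570894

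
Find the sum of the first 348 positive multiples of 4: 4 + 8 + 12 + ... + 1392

Factor out 4: = 4(1 + 2 + ... + 348) = 4 × n(n+1)/2
= 4 × 348×349/2
= 4 × 60726
= 242904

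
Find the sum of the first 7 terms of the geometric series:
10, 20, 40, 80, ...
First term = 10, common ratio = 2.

Sₙ = a(1 - rⁿ) / (1 - r)
S_7 = 10(1 - 2^7) / (1 - 2)
S_7 = 10(1 - 128) / (-1)
S_7 = 1270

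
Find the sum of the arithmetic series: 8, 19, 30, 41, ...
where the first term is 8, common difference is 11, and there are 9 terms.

Sₙ = n/2 × (first + last)
Last term = a + (n-1)d = 8 + (9-1)×11 = 96
S_9 = 9/2 × (8 + 96)
S_9 = 9/2 × 104 = 468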